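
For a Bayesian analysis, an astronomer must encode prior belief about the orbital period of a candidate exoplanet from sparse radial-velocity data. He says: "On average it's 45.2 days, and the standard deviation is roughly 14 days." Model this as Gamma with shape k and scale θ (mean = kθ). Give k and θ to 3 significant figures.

For Gamma(k, scale θ): mean = kθ, variance = kθ², so CV = 1/√k.
CV = SD/mean = 14/45.2 = 0.3097, hence k = 1/CV² = 10.4.
Then θ = mean/k = 45.2/10.4 = 4.34.

k ≈ 10.4, θ ≈ 4.34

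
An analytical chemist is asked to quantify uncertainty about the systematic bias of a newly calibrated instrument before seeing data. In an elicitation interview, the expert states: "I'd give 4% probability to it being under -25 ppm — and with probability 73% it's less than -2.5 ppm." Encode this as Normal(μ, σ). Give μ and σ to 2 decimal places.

The p-quantile of Normal(μ,σ) is μ + z_p·σ, with z_{0.04} = -1.751 and z_{0.73} = 0.6128.
Eliminate σ: μ = (z₂·x₁ − z₁·x₂)/(z₂ − z₁) = (0.6128·-25 − (-1.751)·-2.5)/2.363 = -8.33.
Then σ = (x₂ − x₁)/(z₂ − z₁) = (-2.5 − -25)/2.363 = 9.52.

μ = -8.33, σ = 9.52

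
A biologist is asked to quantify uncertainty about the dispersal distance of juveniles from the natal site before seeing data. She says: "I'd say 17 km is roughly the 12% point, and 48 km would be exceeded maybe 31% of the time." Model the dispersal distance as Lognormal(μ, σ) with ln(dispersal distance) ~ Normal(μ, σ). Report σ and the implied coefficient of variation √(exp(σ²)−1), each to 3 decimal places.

σ ≈ 0.621, CV ≈ 0.686

If T ~ Lognormal(μ,σ) then ln T ~ Normal(μ,σ), so the p-quantile of ln T is μ + z_p·σ.
ln(17) = 2.833 and ln(48) = 3.871; z_{0.12} = -1.175, z_{0.69} = 0.4959.
σ = (3.871 − 2.833)/(0.4959 − (-1.175)) = 0.621.
μ = 2.833 − (-1.175)·0.621 = 3.563.
CV = √(exp(σ²)−1) = √(exp(0.3859)−1) = 0.686.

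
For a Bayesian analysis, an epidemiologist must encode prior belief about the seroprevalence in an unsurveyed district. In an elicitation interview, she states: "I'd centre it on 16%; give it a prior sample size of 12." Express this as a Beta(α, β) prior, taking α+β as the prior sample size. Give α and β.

α = 1.92, β = 10.08

Under the effective-sample-size interpretation, Beta(α, β) has prior mean α/(α+β) and prior sample size α+β.
So α+β = 12 and α/(α+β) = 0.16, giving α = 0.16·12 = 1.92 and β = 12 − 1.92 = 10.08.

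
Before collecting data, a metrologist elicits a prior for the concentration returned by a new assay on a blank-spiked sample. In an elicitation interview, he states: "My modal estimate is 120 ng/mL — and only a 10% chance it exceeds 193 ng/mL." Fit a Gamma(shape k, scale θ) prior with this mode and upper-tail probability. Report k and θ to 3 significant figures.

Gamma(k,θ) with k>1 has mode (k−1)θ, so θ = 120/(k−1).
Need P(X < 193) = 0.9 with θ tied to k this way. Start at k = 2, θ = 120: P(X<193) ≈ 0.478.
Too low — raise k to concentrate. Iterating converges to k ≈ 9.33.
Then θ = 120/(9.33−1) ≈ 14.4.

k ≈ 9.33, θ ≈ 14.4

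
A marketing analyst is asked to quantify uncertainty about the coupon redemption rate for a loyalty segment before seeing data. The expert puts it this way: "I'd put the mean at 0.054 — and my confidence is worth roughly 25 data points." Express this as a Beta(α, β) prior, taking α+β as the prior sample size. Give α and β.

α = 1.35, β = 23.65

Under the effective-sample-size interpretation, Beta(α, β) has prior mean α/(α+β) and prior sample size α+β.
So α+β = 25 and α/(α+β) = 0.054, giving α = 0.054·25 = 1.35 and β = 25 − 1.35 = 23.65.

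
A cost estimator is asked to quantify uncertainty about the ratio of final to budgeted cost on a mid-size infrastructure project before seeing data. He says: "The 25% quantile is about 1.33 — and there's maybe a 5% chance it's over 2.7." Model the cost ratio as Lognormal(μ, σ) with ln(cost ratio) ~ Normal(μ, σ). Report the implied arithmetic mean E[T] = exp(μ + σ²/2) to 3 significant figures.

E[T] ≈ 1.71

If T ~ Lognormal(μ,σ) then ln T ~ Normal(μ,σ), so the p-quantile of ln T is μ + z_p·σ.
ln(1.33) = 0.2852 and ln(2.7) = 0.9933; z_{0.25} = -0.6745, z_{0.95} = 1.645.
σ = (0.9933 − 0.2852)/(1.645 − (-0.6745)) = 0.305.
μ = 0.2852 − (-0.6745)·0.305 = 0.491.
E[T] = exp(μ + σ²/2) = exp(0.491 + 0.0466) = 1.71.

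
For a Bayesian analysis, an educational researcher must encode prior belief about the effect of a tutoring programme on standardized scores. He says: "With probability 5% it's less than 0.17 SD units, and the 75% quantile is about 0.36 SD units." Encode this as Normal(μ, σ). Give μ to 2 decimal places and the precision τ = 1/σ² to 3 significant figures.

μ = 0.30, τ = 149

For Normal(μ,σ), the p-quantile is μ + z_p·σ. Here z_{0.05} = -1.645, z_{0.75} = 0.6745.
So 0.17 = μ − 1.645σ and 0.36 = μ + 0.6745σ.
Subtracting: σ = (0.36 − 0.17)/(0.6745 − (-1.645)) = 0.08.
Then μ = 0.17 − (-1.645)·0.08 = 0.30.
Precision τ = 1/σ² = 1/0.08192² = 149.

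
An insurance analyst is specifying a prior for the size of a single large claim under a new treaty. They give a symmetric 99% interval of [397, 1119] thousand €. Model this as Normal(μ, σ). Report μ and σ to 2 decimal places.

A symmetric 99% interval runs μ ± z·σ with z = 2.576.
Half-width = 361, so σ = 361/2.576 = 140.15.
μ is the interval midpoint, 758.00.

μ = 758.00, σ = 140.15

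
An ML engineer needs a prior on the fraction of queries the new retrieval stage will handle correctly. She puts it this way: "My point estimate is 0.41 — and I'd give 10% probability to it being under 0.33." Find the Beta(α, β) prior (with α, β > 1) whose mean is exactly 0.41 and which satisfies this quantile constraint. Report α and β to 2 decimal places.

With mean 0.41 fixed, write α = 0.41s, β = 0.59s where s = α+β.
Need P(θ < 0.33) = 0.1 under Beta(0.41s, 0.59s). Normal approximation: (q−m)/√(m(1−m)/s) ≈ z_{0.1} = -1.28, so s ≈ 0.41·0.59·(-1.28)²/(0.33−0.41)² = 62.1.
At s = 62.1: P(θ<0.33) ≈ 0.097. Adjusting to match 0.1 gives s ≈ 60.71.
So α = 0.41·60.71 ≈ 24.89, β = 0.59·60.71 ≈ 35.82.

α ≈ 24.89, β ≈ 35.82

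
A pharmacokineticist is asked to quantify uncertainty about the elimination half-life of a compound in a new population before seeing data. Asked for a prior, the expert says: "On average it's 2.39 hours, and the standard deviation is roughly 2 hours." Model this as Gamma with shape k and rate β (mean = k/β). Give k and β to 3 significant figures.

k ≈ 1.43, β ≈ 0.598

For Gamma(k, rate β): mean = k/β, variance = k/β², so CV = 1/√k.
CV = SD/mean = 2/2.39 = 0.8368, hence k = 1/CV² = 1.43.
Then β = k/mean = 1.43/2.39 = 0.598.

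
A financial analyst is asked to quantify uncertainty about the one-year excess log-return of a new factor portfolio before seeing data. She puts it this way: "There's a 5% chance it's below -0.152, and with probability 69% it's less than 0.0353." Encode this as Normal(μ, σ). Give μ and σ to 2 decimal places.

The p-quantile of Normal(μ,σ) is μ + z_p·σ, with z_{0.05} = -1.645 and z_{0.69} = 0.4959.
Eliminate σ: μ = (z₂·x₁ − z₁·x₂)/(z₂ − z₁) = (0.4959·-0.152 − (-1.645)·0.0353)/2.141 = -0.01.
Then σ = (x₂ − x₁)/(z₂ − z₁) = (0.0353 − -0.152)/2.141 = 0.09.

μ = -0.01, σ = 0.09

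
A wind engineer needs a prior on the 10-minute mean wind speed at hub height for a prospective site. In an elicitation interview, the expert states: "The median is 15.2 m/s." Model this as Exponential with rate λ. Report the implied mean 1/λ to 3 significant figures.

Exponential median = ln 2 / λ, so λ = ln 2 / 15.2 = 0.0456.
Mean = 1/λ = 21.9 m/s.

mean ≈ 21.9 m/s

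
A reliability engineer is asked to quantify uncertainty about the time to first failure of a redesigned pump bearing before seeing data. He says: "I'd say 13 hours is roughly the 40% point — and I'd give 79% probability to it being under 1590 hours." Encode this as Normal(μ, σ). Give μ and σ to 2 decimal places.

The p-quantile of Normal(μ,σ) is μ + z_p·σ, with z_{0.4} = -0.2533 and z_{0.79} = 0.8064.
Eliminate σ: μ = (z₂·x₁ − z₁·x₂)/(z₂ − z₁) = (0.8064·13 − (-0.2533)·1590)/1.06 = 390.00.
Then σ = (x₂ − x₁)/(z₂ − z₁) = (1590 − 13)/1.06 = 1488.06.

μ = 390.00, σ = 1488.06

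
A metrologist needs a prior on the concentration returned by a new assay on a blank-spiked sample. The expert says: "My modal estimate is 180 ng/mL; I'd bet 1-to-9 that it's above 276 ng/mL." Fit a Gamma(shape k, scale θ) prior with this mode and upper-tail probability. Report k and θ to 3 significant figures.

Gamma(k,θ) with k>1 has mode (k−1)θ, so θ = 180/(k−1).
Need P(X < 276) = 0.9 with θ tied to k this way. Start at k = 2, θ = 180: P(X<276) ≈ 0.453.
Too low — raise k to concentrate. Iterating converges to k ≈ 11.2.
Then θ = 180/(11.2−1) ≈ 17.6.

k ≈ 11.2, θ ≈ 17.6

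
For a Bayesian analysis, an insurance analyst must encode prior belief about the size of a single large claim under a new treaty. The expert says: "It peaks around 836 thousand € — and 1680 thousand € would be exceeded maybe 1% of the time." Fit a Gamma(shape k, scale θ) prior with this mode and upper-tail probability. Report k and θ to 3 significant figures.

Gamma(k,θ) with k>1 has mode (k−1)θ, so θ = 836/(k−1).
Need P(X < 1680) = 0.99 with θ tied to k this way. Start at k = 2, θ = 836: P(X<1680) ≈ 0.597.
Too low — raise k to concentrate. Iterating converges to k ≈ 11.1.
Then θ = 836/(11.1−1) ≈ 83.

k ≈ 11.1, θ ≈ 83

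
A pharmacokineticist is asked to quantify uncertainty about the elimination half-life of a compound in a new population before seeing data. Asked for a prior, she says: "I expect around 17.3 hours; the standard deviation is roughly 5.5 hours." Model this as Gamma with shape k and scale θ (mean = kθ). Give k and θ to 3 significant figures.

k ≈ 9.89, θ ≈ 1.75

For Gamma(k, scale θ): mean = kθ, variance = kθ², so CV = 1/√k.
CV = SD/mean = 5.5/17.3 = 0.3179, hence k = 1/CV² = 9.89.
Then θ = mean/k = 17.3/9.89 = 1.75.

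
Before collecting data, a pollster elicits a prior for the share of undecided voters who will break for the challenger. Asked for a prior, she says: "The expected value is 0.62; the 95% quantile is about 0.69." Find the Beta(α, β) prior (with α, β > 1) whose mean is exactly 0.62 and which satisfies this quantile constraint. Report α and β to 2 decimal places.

α ≈ 77.62, β ≈ 47.57

With mean 0.62 fixed, write α = 0.62s, β = 0.38s where s = α+β.
Need P(θ < 0.69) = 0.95 under Beta(0.62s, 0.38s). Normal approximation: (q−m)/√(m(1−m)/s) ≈ z_{0.95} = 1.64, so s ≈ 0.62·0.38·(1.64)²/(0.69−0.62)² = 130.1.
At s = 130.1: P(θ<0.69) ≈ 0.953. Adjusting to match 0.95 gives s ≈ 125.19.
So α = 0.62·125.19 ≈ 77.62, β = 0.38·125.19 ≈ 47.57.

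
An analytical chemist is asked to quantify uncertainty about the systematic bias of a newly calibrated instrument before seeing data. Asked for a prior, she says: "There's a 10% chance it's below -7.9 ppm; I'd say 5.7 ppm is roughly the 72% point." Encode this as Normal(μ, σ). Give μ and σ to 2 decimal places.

μ = 1.45, σ = 7.29

For Normal(μ,σ), the p-quantile is μ + z_p·σ. Here z_{0.1} = -1.282, z_{0.72} = 0.5828.
So -7.9 = μ − 1.282σ and 5.7 = μ + 0.5828σ.
Subtracting: σ = (5.7 − -7.9)/(0.5828 − (-1.282)) = 7.29.
Then μ = -7.9 − (-1.282)·7.29 = 1.45.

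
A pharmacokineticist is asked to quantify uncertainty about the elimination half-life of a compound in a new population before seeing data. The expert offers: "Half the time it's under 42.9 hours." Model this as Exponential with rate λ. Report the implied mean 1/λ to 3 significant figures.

Exponential median = ln 2 / λ, so λ = ln 2 / 42.9 = 0.0162.
Mean = 1/λ = 61.9 hours.

mean ≈ 61.9 hours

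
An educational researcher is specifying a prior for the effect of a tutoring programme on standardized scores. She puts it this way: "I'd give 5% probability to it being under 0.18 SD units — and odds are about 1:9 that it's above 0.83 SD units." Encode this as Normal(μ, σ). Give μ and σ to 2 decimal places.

μ = 0.55, σ = 0.22

The p-quantile of Normal(μ,σ) is μ + z_p·σ, with z_{0.05} = -1.645 and z_{0.9} = 1.282.
Eliminate σ: μ = (z₂·x₁ − z₁·x₂)/(z₂ − z₁) = (1.282·0.18 − (-1.645)·0.83)/2.926 = 0.55.
Then σ = (x₂ − x₁)/(z₂ − z₁) = (0.83 − 0.18)/2.926 = 0.22.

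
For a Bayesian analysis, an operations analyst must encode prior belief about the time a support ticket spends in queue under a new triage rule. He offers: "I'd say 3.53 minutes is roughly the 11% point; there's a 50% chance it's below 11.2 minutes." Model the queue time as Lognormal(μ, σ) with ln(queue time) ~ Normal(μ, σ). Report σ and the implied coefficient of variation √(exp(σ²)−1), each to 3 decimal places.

σ ≈ 0.941, CV ≈ 1.194

If T ~ Lognormal(μ,σ) then ln T ~ Normal(μ,σ), so the p-quantile of ln T is μ + z_p·σ.
ln(3.53) = 1.261 and ln(11.2) = 2.416; z_{0.11} = -1.227, z_{0.5} = 0.
σ = (2.416 − 1.261)/(0 − (-1.227)) = 0.941.
μ = 1.261 − (-1.227)·0.941 = 2.416.
CV = √(exp(σ²)−1) = √(exp(0.8862)−1) = 1.194.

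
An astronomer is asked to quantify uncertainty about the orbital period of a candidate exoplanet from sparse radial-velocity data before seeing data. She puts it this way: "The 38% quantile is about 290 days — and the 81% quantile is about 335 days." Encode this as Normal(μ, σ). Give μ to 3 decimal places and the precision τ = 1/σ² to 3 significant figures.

The p-quantile of Normal(μ,σ) is μ + z_p·σ, with z_{0.38} = -0.3055 and z_{0.81} = 0.8779.
Eliminate σ: μ = (z₂·x₁ − z₁·x₂)/(z₂ − z₁) = (0.8779·290 − (-0.3055)·335)/1.183 = 301.616.
Then σ = (x₂ − x₁)/(z₂ − z₁) = (335 − 290)/1.183 = 38.027.
Precision τ = 1/σ² = 1/38.03² = 0.000692.

μ = 301.616, τ = 0.000692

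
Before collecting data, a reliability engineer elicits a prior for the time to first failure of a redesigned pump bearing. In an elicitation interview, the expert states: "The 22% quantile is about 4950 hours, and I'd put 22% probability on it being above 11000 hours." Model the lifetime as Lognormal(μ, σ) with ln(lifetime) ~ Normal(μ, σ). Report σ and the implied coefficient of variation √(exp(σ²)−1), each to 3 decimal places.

σ ≈ 0.517, CV ≈ 0.554

If T ~ Lognormal(μ,σ) then ln T ~ Normal(μ,σ), so the p-quantile of ln T is μ + z_p·σ.
ln(4950) = 8.507 and ln(11000) = 9.306; z_{0.22} = -0.7722, z_{0.78} = 0.7722.
σ = (9.306 − 8.507)/(0.7722 − (-0.7722)) = 0.517.
μ = 8.507 − (-0.7722)·0.517 = 8.906.
CV = √(exp(σ²)−1) = √(exp(0.2673)−1) = 0.554.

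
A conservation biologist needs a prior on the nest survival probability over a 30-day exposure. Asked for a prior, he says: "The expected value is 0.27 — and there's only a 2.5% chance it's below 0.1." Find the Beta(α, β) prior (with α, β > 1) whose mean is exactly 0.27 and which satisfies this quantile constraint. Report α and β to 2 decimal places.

α ≈ 5.01, β ≈ 13.55

With mean 0.27 fixed, write α = 0.27s, β = 0.73s where s = α+β.
Need P(θ < 0.1) = 0.025 under Beta(0.27s, 0.73s). Normal approximation: (q−m)/√(m(1−m)/s) ≈ z_{0.025} = -1.96, so s ≈ 0.27·0.73·(-1.96)²/(0.1−0.27)² = 26.2.
At s = 26.2: P(θ<0.1) ≈ 0.009. Adjusting to match 0.025 gives s ≈ 18.57.
So α = 0.27·18.57 ≈ 5.01, β = 0.73·18.57 ≈ 13.55.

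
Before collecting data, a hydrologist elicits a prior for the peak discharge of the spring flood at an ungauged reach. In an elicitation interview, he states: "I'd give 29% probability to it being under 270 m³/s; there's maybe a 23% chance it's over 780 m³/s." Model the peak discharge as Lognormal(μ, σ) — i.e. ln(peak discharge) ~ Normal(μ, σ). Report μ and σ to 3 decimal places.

μ ≈ 6.053, σ ≈ 0.821

If T ~ Lognormal(μ,σ) then ln T ~ Normal(μ,σ), so the p-quantile of ln T is μ + z_p·σ.
ln(270) = 5.598 and ln(780) = 6.659; z_{0.29} = -0.5534, z_{0.77} = 0.7388.
σ = (6.659 − 5.598)/(0.7388 − (-0.5534)) = 0.821.
μ = 5.598 − (-0.5534)·0.821 = 6.053.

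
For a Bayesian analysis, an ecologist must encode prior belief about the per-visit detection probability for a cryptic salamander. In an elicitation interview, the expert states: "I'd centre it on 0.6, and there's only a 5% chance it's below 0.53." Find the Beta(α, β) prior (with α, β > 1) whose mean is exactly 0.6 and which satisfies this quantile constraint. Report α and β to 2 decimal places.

α ≈ 80.93, β ≈ 53.95

With mean 0.6 fixed, write α = 0.6s, β = 0.4s where s = α+β.
Need P(θ < 0.53) = 0.05 under Beta(0.6s, 0.4s). Normal approximation: (q−m)/√(m(1−m)/s) ≈ z_{0.05} = -1.64, so s ≈ 0.6·0.4·(-1.64)²/(0.53−0.6)² = 132.5.
At s = 132.5: P(θ<0.53) ≈ 0.051. Adjusting to match 0.05 gives s ≈ 134.88.
So α = 0.6·134.88 ≈ 80.93, β = 0.4·134.88 ≈ 53.95.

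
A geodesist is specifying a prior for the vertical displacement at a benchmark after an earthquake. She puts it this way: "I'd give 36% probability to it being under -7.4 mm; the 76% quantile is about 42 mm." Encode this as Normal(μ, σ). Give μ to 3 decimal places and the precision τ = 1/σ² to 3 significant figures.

For Normal(μ,σ), the p-quantile is μ + z_p·σ. Here z_{0.36} = -0.3585, z_{0.76} = 0.7063.
So -7.4 = μ − 0.3585σ and 42 = μ + 0.7063σ.
Subtracting: σ = (42 − -7.4)/(0.7063 − (-0.3585)) = 46.395.
Then μ = -7.4 − (-0.3585)·46.395 = 9.231.
Precision τ = 1/σ² = 1/46.4² = 0.000465.

μ = 9.231, τ = 0.000465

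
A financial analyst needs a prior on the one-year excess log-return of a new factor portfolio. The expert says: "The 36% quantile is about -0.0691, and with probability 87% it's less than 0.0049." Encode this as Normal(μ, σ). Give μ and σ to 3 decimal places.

μ = -0.051, σ = 0.050

For Normal(μ,σ), the p-quantile is μ + z_p·σ. Here z_{0.36} = -0.3585, z_{0.87} = 1.126.
So -0.0691 = μ − 0.3585σ and 0.0049 = μ + 1.126σ.
Subtracting: σ = (0.0049 − -0.0691)/(1.126 − (-0.3585)) = 0.050.
Then μ = -0.0691 − (-0.3585)·0.050 = -0.051.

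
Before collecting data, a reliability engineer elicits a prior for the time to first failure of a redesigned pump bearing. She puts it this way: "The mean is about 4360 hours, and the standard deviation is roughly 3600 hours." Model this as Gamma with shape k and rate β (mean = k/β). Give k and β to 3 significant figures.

For Gamma(k, rate β): mean = k/β, variance = k/β², so CV = 1/√k.
CV = SD/mean = 3600/4360 = 0.8257, hence k = 1/CV² = 1.47.
Then β = k/mean = 1.47/4360 = 0.000336.

k ≈ 1.47, β ≈ 0.000336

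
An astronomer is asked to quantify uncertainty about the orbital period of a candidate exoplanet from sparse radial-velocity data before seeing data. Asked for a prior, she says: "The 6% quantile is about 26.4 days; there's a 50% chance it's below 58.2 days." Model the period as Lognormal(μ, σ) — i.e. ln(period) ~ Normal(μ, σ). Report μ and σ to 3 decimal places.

μ ≈ 4.064, σ ≈ 0.508

If T ~ Lognormal(μ,σ) then ln T ~ Normal(μ,σ), so the p-quantile of ln T is μ + z_p·σ.
ln(26.4) = 3.273 and ln(58.2) = 4.064; z_{0.06} = -1.555, z_{0.5} = 0.
σ = (4.064 − 3.273)/(0 − (-1.555)) = 0.508.
μ = 3.273 − (-1.555)·0.508 = 4.064.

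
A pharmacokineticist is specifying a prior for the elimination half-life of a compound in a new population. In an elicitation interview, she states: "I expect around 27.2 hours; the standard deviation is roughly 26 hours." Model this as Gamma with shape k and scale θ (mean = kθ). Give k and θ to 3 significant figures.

k ≈ 1.09, θ ≈ 24.9

For Gamma(k, scale θ): mean = kθ, variance = kθ², so CV = 1/√k.
CV = SD/mean = 26/27.2 = 0.9559, hence k = 1/CV² = 1.09.
Then θ = mean/k = 27.2/1.09 = 24.9.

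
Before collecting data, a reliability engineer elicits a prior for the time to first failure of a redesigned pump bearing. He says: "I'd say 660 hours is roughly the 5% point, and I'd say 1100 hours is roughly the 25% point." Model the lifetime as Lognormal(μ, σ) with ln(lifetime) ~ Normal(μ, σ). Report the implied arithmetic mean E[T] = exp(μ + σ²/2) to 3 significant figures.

E[T] ≈ 1800 hours

If T ~ Lognormal(μ,σ) then ln T ~ Normal(μ,σ), so the p-quantile of ln T is μ + z_p·σ.
ln(660) = 6.492 and ln(1100) = 7.003; z_{0.05} = -1.645, z_{0.25} = -0.6745.
σ = (7.003 − 6.492)/(-0.6745 − (-1.645)) = 0.526.
μ = 6.492 − (-1.645)·0.526 = 7.358.
E[T] = exp(μ + σ²/2) = exp(7.358 + 0.1386) = 1800 hours.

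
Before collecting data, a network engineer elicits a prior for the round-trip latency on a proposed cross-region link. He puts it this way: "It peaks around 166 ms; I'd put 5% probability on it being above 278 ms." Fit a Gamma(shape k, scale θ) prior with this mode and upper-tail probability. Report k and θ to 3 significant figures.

k ≈ 11.5, θ ≈ 15.8

Gamma(k,θ) with k>1 has mode (k−1)θ, so θ = 166/(k−1).
Need P(X < 278) = 0.95 with θ tied to k this way. Start at k = 2, θ = 166: P(X<278) ≈ 0.499.
Too low — raise k to concentrate. Iterating converges to k ≈ 11.5.
Then θ = 166/(11.5−1) ≈ 15.8.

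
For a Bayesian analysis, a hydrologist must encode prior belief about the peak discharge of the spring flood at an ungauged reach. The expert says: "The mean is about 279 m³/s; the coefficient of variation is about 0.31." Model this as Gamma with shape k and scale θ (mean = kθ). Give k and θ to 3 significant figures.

For Gamma(k, scale θ): mean = kθ, variance = kθ², so CV = 1/√k.
CV = 0.31, hence k = 1/CV² = 10.4.
Then θ = mean/k = 279/10.4 = 26.8.

k ≈ 10.4, θ ≈ 26.8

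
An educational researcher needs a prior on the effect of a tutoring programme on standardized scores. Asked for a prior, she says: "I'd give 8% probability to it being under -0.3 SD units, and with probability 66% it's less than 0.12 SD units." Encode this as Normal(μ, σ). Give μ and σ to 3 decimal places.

The p-quantile of Normal(μ,σ) is μ + z_p·σ, with z_{0.08} = -1.405 and z_{0.66} = 0.4125.
Eliminate σ: μ = (z₂·x₁ − z₁·x₂)/(z₂ − z₁) = (0.4125·-0.3 − (-1.405)·0.12)/1.818 = 0.025.
Then σ = (x₂ − x₁)/(z₂ − z₁) = (0.12 − -0.3)/1.818 = 0.231.

μ = 0.025, σ = 0.231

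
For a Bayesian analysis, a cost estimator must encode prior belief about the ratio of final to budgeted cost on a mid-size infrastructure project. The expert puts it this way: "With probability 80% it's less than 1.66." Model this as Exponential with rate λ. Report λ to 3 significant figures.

λ ≈ 0.97

P(T < 1.66) = 1 − e^(−λ·1.66) = 0.8, so λ = −ln(1−0.8)/1.66 = −ln(0.2)/1.66 = 0.97.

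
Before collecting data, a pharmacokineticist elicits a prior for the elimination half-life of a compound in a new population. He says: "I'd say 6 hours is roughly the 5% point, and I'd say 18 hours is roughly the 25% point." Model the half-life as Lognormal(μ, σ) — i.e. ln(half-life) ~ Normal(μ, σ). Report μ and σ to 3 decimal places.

If T ~ Lognormal(μ,σ) then ln T ~ Normal(μ,σ), so the p-quantile of ln T is μ + z_p·σ.
ln(6) = 1.792 and ln(18) = 2.89; z_{0.05} = -1.645, z_{0.25} = -0.6745.
σ = (2.89 − 1.792)/(-0.6745 − (-1.645)) = 1.132.
μ = 1.792 − (-1.645)·1.132 = 3.654.

μ ≈ 3.654, σ ≈ 1.132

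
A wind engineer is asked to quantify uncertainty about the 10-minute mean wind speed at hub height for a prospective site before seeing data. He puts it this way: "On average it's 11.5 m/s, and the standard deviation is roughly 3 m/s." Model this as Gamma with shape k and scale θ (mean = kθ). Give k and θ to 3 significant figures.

k ≈ 14.7, θ ≈ 0.783

For Gamma(k, scale θ): mean = kθ, variance = kθ², so CV = 1/√k.
CV = SD/mean = 3/11.5 = 0.2609, hence k = 1/CV² = 14.7.
Then θ = mean/k = 11.5/14.7 = 0.783.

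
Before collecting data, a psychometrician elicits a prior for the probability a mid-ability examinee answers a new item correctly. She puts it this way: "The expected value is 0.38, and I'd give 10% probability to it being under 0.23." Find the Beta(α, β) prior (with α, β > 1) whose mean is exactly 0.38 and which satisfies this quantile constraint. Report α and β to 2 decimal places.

With mean 0.38 fixed, write α = 0.38s, β = 0.62s where s = α+β.
Need P(θ < 0.23) = 0.1 under Beta(0.38s, 0.62s). Normal approximation: (q−m)/√(m(1−m)/s) ≈ z_{0.1} = -1.28, so s ≈ 0.38·0.62·(-1.28)²/(0.23−0.38)² = 17.2.
At s = 17.2: P(θ<0.23) ≈ 0.091. Adjusting to match 0.1 gives s ≈ 16.00.
So α = 0.38·16.00 ≈ 6.08, β = 0.62·16.00 ≈ 9.92.

α ≈ 6.08, β ≈ 9.92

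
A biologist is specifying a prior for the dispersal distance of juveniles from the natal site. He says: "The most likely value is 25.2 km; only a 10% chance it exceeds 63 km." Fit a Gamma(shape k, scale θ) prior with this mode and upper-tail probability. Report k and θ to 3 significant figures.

Gamma(k,θ) with k>1 has mode (k−1)θ, so θ = 25.2/(k−1).
Need P(X < 63) = 0.9 with θ tied to k this way. Start at k = 2, θ = 25.2: P(X<63) ≈ 0.713.
Too low — raise k to concentrate. Iterating converges to k ≈ 3.29.
Then θ = 25.2/(3.29−1) ≈ 11.

k ≈ 3.29, θ ≈ 11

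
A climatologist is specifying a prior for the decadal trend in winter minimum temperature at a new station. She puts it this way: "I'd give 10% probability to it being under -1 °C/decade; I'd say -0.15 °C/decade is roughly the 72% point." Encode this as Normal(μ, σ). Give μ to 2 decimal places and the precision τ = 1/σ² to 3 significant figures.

The p-quantile of Normal(μ,σ) is μ + z_p·σ, with z_{0.1} = -1.282 and z_{0.72} = 0.5828.
Eliminate σ: μ = (z₂·x₁ − z₁·x₂)/(z₂ − z₁) = (0.5828·-1 − (-1.282)·-0.15)/1.864 = -0.42.
Then σ = (x₂ − x₁)/(z₂ − z₁) = (-0.15 − -1)/1.864 = 0.46.
Precision τ = 1/σ² = 1/0.4559² = 4.81.

μ = -0.42, τ = 4.81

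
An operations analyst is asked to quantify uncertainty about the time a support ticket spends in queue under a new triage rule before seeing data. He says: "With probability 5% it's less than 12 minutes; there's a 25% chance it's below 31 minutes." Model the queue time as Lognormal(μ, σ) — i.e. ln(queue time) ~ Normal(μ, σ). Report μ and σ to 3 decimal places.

μ ≈ 4.094, σ ≈ 0.978

If T ~ Lognormal(μ,σ) then ln T ~ Normal(μ,σ), so the p-quantile of ln T is μ + z_p·σ.
ln(12) = 2.485 and ln(31) = 3.434; z_{0.05} = -1.645, z_{0.25} = -0.6745.
σ = (3.434 − 2.485)/(-0.6745 − (-1.645)) = 0.978.
μ = 2.485 − (-1.645)·0.978 = 4.094.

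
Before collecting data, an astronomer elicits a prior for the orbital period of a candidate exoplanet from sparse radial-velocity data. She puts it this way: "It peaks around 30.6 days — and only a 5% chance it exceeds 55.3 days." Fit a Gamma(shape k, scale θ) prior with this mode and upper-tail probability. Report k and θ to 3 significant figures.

Gamma(k,θ) with k>1 has mode (k−1)θ, so θ = 30.6/(k−1).
Need P(X < 55.3) = 0.95 with θ tied to k this way. Start at k = 2, θ = 30.6: P(X<55.3) ≈ 0.539.
Too low — raise k to concentrate. Iterating converges to k ≈ 8.96.
Then θ = 30.6/(8.96−1) ≈ 3.85.

k ≈ 8.96, θ ≈ 3.85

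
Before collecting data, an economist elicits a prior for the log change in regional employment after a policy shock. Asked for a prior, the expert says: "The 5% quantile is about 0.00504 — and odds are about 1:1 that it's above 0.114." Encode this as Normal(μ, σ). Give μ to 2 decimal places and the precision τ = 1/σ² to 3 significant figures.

μ = 0.11, τ = 228

For Normal(μ,σ), the p-quantile is μ + z_p·σ. Here z_{0.05} = -1.645, z_{0.5} = 0.
So 0.00504 = μ − 1.645σ and 0.114 = μ + 0σ.
Subtracting: σ = (0.114 − 0.00504)/(0 − (-1.645)) = 0.07.
Then μ = 0.00504 − (-1.645)·0.07 = 0.11.
Precision τ = 1/σ² = 1/0.06624² = 228.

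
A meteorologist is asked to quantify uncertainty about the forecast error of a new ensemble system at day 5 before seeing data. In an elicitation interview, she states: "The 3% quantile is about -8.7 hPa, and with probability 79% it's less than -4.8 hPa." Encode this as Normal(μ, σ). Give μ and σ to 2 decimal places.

The p-quantile of Normal(μ,σ) is μ + z_p·σ, with z_{0.03} = -1.881 and z_{0.79} = 0.8064.
Eliminate σ: μ = (z₂·x₁ − z₁·x₂)/(z₂ − z₁) = (0.8064·-8.7 − (-1.881)·-4.8)/2.687 = -5.97.
Then σ = (x₂ − x₁)/(z₂ − z₁) = (-4.8 − -8.7)/2.687 = 1.45.

μ = -5.97, σ = 1.45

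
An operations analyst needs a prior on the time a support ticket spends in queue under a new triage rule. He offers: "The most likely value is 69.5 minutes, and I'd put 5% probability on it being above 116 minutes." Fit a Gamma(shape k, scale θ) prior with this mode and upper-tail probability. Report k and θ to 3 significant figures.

Gamma(k,θ) with k>1 has mode (k−1)θ, so θ = 69.5/(k−1).
Need P(X < 116) = 0.95 with θ tied to k this way. Start at k = 2, θ = 69.5: P(X<116) ≈ 0.497.
Too low — raise k to concentrate. Iterating converges to k ≈ 11.6.
Then θ = 69.5/(11.6−1) ≈ 6.53.

k ≈ 11.6, θ ≈ 6.53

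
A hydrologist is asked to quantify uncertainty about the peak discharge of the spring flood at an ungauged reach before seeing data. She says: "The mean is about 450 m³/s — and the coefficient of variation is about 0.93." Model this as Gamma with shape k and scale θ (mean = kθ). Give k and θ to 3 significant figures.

k ≈ 1.16, θ ≈ 389

For Gamma(k, scale θ): mean = kθ, variance = kθ², so CV = 1/√k.
CV = 0.93, hence k = 1/CV² = 1.16.
Then θ = mean/k = 450/1.16 = 389.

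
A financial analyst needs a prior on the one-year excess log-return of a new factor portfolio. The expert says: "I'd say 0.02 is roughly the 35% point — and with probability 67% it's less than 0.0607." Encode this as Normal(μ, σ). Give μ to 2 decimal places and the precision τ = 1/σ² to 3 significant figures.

The p-quantile of Normal(μ,σ) is μ + z_p·σ, with z_{0.35} = -0.3853 and z_{0.67} = 0.4399.
Eliminate σ: μ = (z₂·x₁ − z₁·x₂)/(z₂ − z₁) = (0.4399·0.02 − (-0.3853)·0.0607)/0.8252 = 0.04.
Then σ = (x₂ − x₁)/(z₂ − z₁) = (0.0607 − 0.02)/0.8252 = 0.05.
Precision τ = 1/σ² = 1/0.04932² = 411.

μ = 0.04, τ = 411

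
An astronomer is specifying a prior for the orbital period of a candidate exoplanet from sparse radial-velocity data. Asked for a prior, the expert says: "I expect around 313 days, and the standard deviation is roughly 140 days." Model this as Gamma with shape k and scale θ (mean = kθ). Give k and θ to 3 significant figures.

For Gamma(k, scale θ): mean = kθ, variance = kθ², so CV = 1/√k.
CV = SD/mean = 140/313 = 0.4473, hence k = 1/CV² = 5.
Then θ = mean/k = 313/5 = 62.6.

k ≈ 5, θ ≈ 62.6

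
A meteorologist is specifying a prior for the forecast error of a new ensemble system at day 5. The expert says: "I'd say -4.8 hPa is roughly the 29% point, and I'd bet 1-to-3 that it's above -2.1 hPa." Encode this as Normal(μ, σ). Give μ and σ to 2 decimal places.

The p-quantile of Normal(μ,σ) is μ + z_p·σ, with z_{0.29} = -0.5534 and z_{0.75} = 0.6745.
Eliminate σ: μ = (z₂·x₁ − z₁·x₂)/(z₂ − z₁) = (0.6745·-4.8 − (-0.5534)·-2.1)/1.228 = -3.58.
Then σ = (x₂ − x₁)/(z₂ − z₁) = (-2.1 − -4.8)/1.228 = 2.20.

μ = -3.58, σ = 2.20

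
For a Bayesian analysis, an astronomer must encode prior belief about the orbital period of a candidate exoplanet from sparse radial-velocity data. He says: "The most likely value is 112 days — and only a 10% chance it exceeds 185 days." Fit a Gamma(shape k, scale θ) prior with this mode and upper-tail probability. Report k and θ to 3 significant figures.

Gamma(k,θ) with k>1 has mode (k−1)θ, so θ = 112/(k−1).
Need P(X < 185) = 0.9 with θ tied to k this way. Start at k = 2, θ = 112: P(X<185) ≈ 0.492.
Too low — raise k to concentrate. Iterating converges to k ≈ 8.49.
Then θ = 112/(8.49−1) ≈ 15.

k ≈ 8.49, θ ≈ 15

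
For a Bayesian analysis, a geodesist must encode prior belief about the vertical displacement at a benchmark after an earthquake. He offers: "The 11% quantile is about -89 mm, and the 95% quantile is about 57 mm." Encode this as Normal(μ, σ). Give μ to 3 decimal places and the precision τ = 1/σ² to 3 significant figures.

μ = -26.635, τ = 0.000387

The p-quantile of Normal(μ,σ) is μ + z_p·σ, with z_{0.11} = -1.227 and z_{0.95} = 1.645.
Eliminate σ: μ = (z₂·x₁ − z₁·x₂)/(z₂ − z₁) = (1.645·-89 − (-1.227)·57)/2.871 = -26.635.
Then σ = (x₂ − x₁)/(z₂ − z₁) = (57 − -89)/2.871 = 50.847.
Precision τ = 1/σ² = 1/50.85² = 0.000387.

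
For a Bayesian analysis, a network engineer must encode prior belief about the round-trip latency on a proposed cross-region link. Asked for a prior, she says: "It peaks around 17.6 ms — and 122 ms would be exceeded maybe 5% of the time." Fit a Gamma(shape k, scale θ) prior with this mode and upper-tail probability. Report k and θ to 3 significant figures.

Gamma(k,θ) with k>1 has mode (k−1)θ, so θ = 17.6/(k−1).
Need P(X < 122) = 0.95 with θ tied to k this way. Start at k = 2, θ = 17.6: P(X<122) ≈ 0.992.
Too high — lower k to spread out. Iterating converges to k ≈ 1.58.
Then θ = 17.6/(1.58−1) ≈ 30.1.

k ≈ 1.58, θ ≈ 30.1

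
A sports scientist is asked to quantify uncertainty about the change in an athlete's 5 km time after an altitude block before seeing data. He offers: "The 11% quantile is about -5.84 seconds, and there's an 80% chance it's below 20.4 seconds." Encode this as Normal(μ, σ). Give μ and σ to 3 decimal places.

The p-quantile of Normal(μ,σ) is μ + z_p·σ, with z_{0.11} = -1.227 and z_{0.8} = 0.8416.
Eliminate σ: μ = (z₂·x₁ − z₁·x₂)/(z₂ − z₁) = (0.8416·-5.84 − (-1.227)·20.4)/2.068 = 9.722.
Then σ = (x₂ − x₁)/(z₂ − z₁) = (20.4 − -5.84)/2.068 = 12.688.

μ = 9.722, σ = 12.688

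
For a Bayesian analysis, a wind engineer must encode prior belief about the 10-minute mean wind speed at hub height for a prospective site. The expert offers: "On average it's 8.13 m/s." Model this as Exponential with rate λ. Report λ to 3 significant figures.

λ ≈ 0.123

Exponential mean = 1/λ, so λ = 1/8.13 = 0.123.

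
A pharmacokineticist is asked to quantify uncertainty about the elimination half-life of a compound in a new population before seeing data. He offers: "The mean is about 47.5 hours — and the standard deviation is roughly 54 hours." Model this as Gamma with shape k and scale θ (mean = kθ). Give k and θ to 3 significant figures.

For Gamma(k, scale θ): mean = kθ, variance = kθ², so CV = 1/√k.
CV = SD/mean = 54/47.5 = 1.137, hence k = 1/CV² = 0.774.
Then θ = mean/k = 47.5/0.774 = 61.4.

k ≈ 0.774, θ ≈ 61.4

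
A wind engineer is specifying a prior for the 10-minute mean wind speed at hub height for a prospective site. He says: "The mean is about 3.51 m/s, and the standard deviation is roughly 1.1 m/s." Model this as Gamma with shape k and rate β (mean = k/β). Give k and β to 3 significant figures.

For Gamma(k, rate β): mean = k/β, variance = k/β², so CV = 1/√k.
CV = SD/mean = 1.1/3.51 = 0.3134, hence k = 1/CV² = 10.2.
Then β = k/mean = 10.2/3.51 = 2.9.

k ≈ 10.2, β ≈ 2.9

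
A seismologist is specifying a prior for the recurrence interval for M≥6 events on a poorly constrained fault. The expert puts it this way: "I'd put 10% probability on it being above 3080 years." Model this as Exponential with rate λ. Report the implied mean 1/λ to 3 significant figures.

P(T > 3080.0) = e^(−λ·3080.0) = 0.1, so λ = −ln(0.1)/3080.0 = 0.000748.
Mean = 1/λ = 1340 years.

mean ≈ 1340 years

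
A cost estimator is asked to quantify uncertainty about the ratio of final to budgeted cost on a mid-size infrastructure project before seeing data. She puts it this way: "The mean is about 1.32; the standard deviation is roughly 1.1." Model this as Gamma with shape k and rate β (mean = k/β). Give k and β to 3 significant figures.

For Gamma(k, rate β): mean = k/β, variance = k/β², so CV = 1/√k.
CV = SD/mean = 1.1/1.32 = 0.8333, hence k = 1/CV² = 1.44.
Then β = k/mean = 1.44/1.32 = 1.09.

k ≈ 1.44, β ≈ 1.09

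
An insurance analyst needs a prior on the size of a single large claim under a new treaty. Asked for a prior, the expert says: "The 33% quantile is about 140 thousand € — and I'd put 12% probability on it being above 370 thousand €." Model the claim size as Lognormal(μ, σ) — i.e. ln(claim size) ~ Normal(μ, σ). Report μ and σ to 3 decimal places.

μ ≈ 5.206, σ ≈ 0.602

If T ~ Lognormal(μ,σ) then ln T ~ Normal(μ,σ), so the p-quantile of ln T is μ + z_p·σ.
ln(140) = 4.942 and ln(370) = 5.914; z_{0.33} = -0.4399, z_{0.88} = 1.175.
σ = (5.914 − 4.942)/(1.175 − (-0.4399)) = 0.602.
μ = 4.942 − (-0.4399)·0.602 = 5.206.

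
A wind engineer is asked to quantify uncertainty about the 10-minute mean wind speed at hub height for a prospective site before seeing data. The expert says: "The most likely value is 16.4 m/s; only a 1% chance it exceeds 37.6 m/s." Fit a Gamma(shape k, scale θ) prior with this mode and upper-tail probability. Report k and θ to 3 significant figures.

k ≈ 7.94, θ ≈ 2.36

Gamma(k,θ) with k>1 has mode (k−1)θ, so θ = 16.4/(k−1).
Need P(X < 37.6) = 0.99 with θ tied to k this way. Start at k = 2, θ = 16.4: P(X<37.6) ≈ 0.667.
Too low — raise k to concentrate. Iterating converges to k ≈ 7.94.
Then θ = 16.4/(7.94−1) ≈ 2.36.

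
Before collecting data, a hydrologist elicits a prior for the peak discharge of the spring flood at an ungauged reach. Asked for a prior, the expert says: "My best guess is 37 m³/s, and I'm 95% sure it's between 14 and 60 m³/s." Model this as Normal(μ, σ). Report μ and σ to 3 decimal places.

μ = 37.000, σ = 11.735

A symmetric 95% interval runs μ ± z·σ with z = 1.96.
Half-width = 23, so σ = 23/1.96 = 11.735.
μ is the stated best guess, 37.000.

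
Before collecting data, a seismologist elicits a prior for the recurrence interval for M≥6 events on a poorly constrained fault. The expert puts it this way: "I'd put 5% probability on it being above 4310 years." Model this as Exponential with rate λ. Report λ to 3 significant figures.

P(T > 4310.0) = e^(−λ·4310.0) = 0.05, so λ = −ln(0.05)/4310.0 = 0.000695.

λ ≈ 0.000695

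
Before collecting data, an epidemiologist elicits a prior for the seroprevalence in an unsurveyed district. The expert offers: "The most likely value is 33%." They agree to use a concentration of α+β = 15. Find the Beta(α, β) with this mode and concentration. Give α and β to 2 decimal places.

For α,β > 1 the Beta mode is (α−1)/(α+β−2). With α+β = 15, the mode is (α−1)/13.
Set (α−1)/13 = 0.33 → α = 1 + 0.33·13 = 5.29.
β = 15 − α = 9.71.

α = 5.29, β = 9.71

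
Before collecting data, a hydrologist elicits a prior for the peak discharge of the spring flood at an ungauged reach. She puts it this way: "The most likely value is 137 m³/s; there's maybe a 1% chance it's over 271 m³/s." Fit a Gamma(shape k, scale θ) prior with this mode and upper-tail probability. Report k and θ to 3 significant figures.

k ≈ 11.6, θ ≈ 13

Gamma(k,θ) with k>1 has mode (k−1)θ, so θ = 137/(k−1).
Need P(X < 271) = 0.99 with θ tied to k this way. Start at k = 2, θ = 137: P(X<271) ≈ 0.588.
Too low — raise k to concentrate. Iterating converges to k ≈ 11.6.
Then θ = 137/(11.6−1) ≈ 13.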